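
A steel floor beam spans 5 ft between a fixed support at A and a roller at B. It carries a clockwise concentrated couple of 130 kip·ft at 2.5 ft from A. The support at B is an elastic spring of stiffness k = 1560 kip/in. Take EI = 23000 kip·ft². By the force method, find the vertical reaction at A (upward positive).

R_A = -28.41 kip

Remove the prop at B; the released (primary) structure is a cantilever built in at A.
Deflection at B on the released cantilever, summing each load's contribution:
  clockwise couple 130 at a = 2.5: M₀a(2L − a)/(2EI) = 1219/EI
Tip deflection under a unit load at B: L³/(3EI) = 41.67/EI.
With EI = 23000 kip·ft²: δ_0 = 0.052989 ft and δ_{BB} = 0.001812 ft/kip.
Compatibility — the spring shortens by R_B/k under the reaction it provides: δ_0 − R_B·δ_{BB} = R_B/k. With 1/k = 1/(1560×12) ft/kip = 0.000053 ft/kip, R_B = δ_0 / (δ_{BB} + 1/k) = 0.052989 / (0.001812 + 0.000053) = 28.41 kip.
Vertical equilibrium: R_A = ΣP − R_B = 0 − 28.41 = -28.41 kip.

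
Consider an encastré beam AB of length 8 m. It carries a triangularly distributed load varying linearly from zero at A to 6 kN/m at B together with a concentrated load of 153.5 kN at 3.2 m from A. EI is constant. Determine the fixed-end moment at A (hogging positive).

M_A = 189.6 kN·m

Release both end moments; the primary structure is a simply-supported span AB with redundants M_A and M_B.
On the primary (simply-supported) span, the end slopes from the loading are:
  at A: triangular load, peak 6: 7w₀L³/(360EI) = 59.73/EI
  at B: triangular load, peak 6: w₀L³/(45EI) = 68.27/EI
  at A: point load 153.5 at a = 3.2: Pab(L + b)/(6LEI) = 628.7/EI
  at B: point load 153.5 at a = 3.2: Pab(L + a)/(6LEI) = 550.1/EI
  θ_A0 = 688.5/EI,  θ_B0 = 618.4/EI
Flexibility coefficients: a unit moment at one end gives L/(3EI) there and L/(6EI) at the far end, so f₁₁ = f₂₂ = 2.667/EI and f₁₂ = f₂₁ = 1.333/EI.
Compatibility — zero rotation at each built-in end:
  2.667 M_A + 1.333 M_B = 688.5
  1.333 M_A + 2.667 M_B = 618.4
Solving the pair gives M_A = 189.6 kN·m and M_B = 137.1 kN·m (hogging).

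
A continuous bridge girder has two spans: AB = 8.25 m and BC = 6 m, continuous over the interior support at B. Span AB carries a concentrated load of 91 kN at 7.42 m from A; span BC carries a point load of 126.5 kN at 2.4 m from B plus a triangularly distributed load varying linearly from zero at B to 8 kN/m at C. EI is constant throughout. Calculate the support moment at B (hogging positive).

Take M_B as the redundant. Released structure: two simple spans AB and BC with a hinge at B.
Discontinuity in slope at B on the released structure — sum the simple-span end rotations:
  span AB: point load 91 at a = 7.42: Pab(L + a)/(6LEI) = 177.4/EI
  span BC: point load 126.5 at a = 2.4: Pab(L + b)/(6LEI) = 291.5/EI
  span BC: triangular load, peak 8: 7w₀L³/(360EI) = 33.6/EI
  relative rotation θ_0 = (177.4 + 325.1)/EI = 502.5/EI
A unit hogging moment at B produces rotation L₁/(3EI) + L₂/(3EI) = 4.75/EI.
Slope continuity at B: θ_0 = M_B·4.75/EI, so M_B = 502.5/4.75 = 105.8 kN·m (hogging).

M_B = 105.8 kN·m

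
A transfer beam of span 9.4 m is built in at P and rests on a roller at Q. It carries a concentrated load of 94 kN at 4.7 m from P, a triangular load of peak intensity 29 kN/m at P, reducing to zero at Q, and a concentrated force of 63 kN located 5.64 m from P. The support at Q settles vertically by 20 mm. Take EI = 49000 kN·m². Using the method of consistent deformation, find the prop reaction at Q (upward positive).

Choose R_Q as the redundant. The primary structure is the cantilever fixed at P.
Free-end deflection of the primary structure under the applied loading (downward +):
  point load 94 at a = 4.7: Pa²(3L − a)/(6EI) = 8133/EI
  triangular load, peak 29 at the fixed end: w₀L⁴/(30EI) = 7547/EI
  point load 63 at a = 5.64: Pa²(3L − a)/(6EI) = 7535/EI
  δ_0 = 23215/EI
Flexibility coefficient — unit upward force at Q: δ_{QQ} = L³/(3EI) = 276.9/EI.
With EI = 49000 kN·m²: δ_0 = 0.47378 m and δ_{QQ} = 0.00565 m/kN.
Compatibility — the beam at Q must follow the support down by 0.02 m: δ_0 − R_Q·δ_{QQ} = 0.02, so R_Q = (0.47378 − 0.02)/0.00565 = 80.31 kN.

R_Q = 80.31 kN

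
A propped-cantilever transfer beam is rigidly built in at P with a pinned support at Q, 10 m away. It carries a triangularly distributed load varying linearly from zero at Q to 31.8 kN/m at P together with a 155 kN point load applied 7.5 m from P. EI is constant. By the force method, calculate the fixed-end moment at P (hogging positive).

Remove the prop at Q; the released (primary) structure is a cantilever built in at P.
Free-end deflection of the primary structure under the applied loading (downward +):
  triangular load, peak 31.8 at the fixed end: w₀L⁴/(30EI) = 10600/EI
  point load 155 at a = 7.5: Pa²(3L − a)/(6EI) = 32695/EI
  δ_0 = 43295/EI
Tip deflection under a unit load at Q: L³/(3EI) = 333.3/EI.
Compatibility at Q: δ_0 − R_Q·δ_{QQ} = 0, so R_Q = 43295/333.3 = 129.9 kN.
Moment equilibrium about P: M_P = Σ(load moments about P) − R_Q·L = 1692 − 129.9×10 = 393.6 kN·m.

M_P = 393.6 kN·m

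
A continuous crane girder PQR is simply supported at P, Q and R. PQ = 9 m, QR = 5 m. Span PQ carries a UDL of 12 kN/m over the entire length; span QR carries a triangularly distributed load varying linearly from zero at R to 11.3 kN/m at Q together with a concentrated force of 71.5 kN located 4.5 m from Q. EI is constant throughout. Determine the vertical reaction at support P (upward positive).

Release continuity at Q by inserting a hinge; the redundant is the internal moment M_Q. The primary structure is two simply-supported spans PQ and QR.
End slopes at the hinge Q, treating each span as simply supported:
  span PQ: UDL 12: wL³/(24EI) = 364.5/EI
  span QR: triangular load, peak 11.3: w₀L³/(45EI) = 31.39/EI
  span QR: point load 71.5 at a = 4.5: Pab(L + b)/(6LEI) = 29.49/EI
  relative rotation θ_0 = (364.5 + 60.88)/EI = 425.4/EI
A unit hogging moment at Q produces rotation L₁/(3EI) + L₂/(3EI) = 4.667/EI.
Compatibility: M_Q·(L₁+L₂)/(3EI) = θ_0, giving M_Q = 91.15 kN·m (hogging).
Span PQ, ΣM about P with M_Q applied at Q: R_Q^{PQ}·9 = 486 + 91.15, so R_Q^{PQ} = 64.13 kN and R_P = 108 − 64.13 = 43.87 kN.

R_P = 43.87 kN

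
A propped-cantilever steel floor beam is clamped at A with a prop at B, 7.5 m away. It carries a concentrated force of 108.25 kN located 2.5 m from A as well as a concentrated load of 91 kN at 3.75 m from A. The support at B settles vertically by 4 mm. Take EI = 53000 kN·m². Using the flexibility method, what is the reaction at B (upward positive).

R_B = 42.97 kN

Take the reaction at B as the redundant and release it; the primary structure is a cantilever fixed at A.
Downward deflection at the released point B due to the loads:
  point load 108.25 at a = 2.5: Pa²(3L − a)/(6EI) = 2255/EI
  point load 91 at a = 3.75: Pa²(3L − a)/(6EI) = 3999/EI
  δ_0 = 6254/EI
Tip deflection under a unit load at B: L³/(3EI) = 140.6/EI.
With EI = 53000 kN·m²: δ_0 = 0.118 m and δ_{BB} = 0.002653 m/kN.
Compatibility — the beam at B must follow the support down by 0.004 m: δ_0 − R_B·δ_{BB} = 0.004, so R_B = (0.118 − 0.004)/0.002653 = 42.97 kN.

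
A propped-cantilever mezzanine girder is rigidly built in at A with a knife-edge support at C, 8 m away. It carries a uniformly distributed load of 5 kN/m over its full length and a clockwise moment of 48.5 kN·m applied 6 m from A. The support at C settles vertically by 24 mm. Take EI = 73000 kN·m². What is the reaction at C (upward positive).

R_C = 13.26 kN

Take the reaction at C as the redundant and release it; the primary structure is a cantilever fixed at A.
Downward deflection at the released point C due to the loads:
  UDL 5: wL⁴/(8EI) = 2560/EI
  clockwise couple 48.5 at a = 6: M₀a(2L − a)/(2EI) = 1455/EI
  δ_0 = 4015/EI
Flexibility coefficient — unit upward force at C: δ_{CC} = L³/(3EI) = 170.7/EI.
With EI = 73000 kN·m²: δ_0 = 0.055 m and δ_{CC} = 0.002338 m/kN.
Compatibility — the beam at C must follow the support down by 0.024 m: δ_0 − R_C·δ_{CC} = 0.024, so R_C = (0.055 − 0.024)/0.002338 = 13.26 kN.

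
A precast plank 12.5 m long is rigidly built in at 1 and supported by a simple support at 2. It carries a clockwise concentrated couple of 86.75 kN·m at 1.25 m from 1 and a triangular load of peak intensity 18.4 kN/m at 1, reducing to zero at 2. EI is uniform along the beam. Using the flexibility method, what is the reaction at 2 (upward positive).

Release the roller at 2. Primary structure: cantilever fixed at 1.
Free-end deflection of the primary structure under the applied loading (downward +):
  clockwise couple 86.75 at a = 1.25: M₀a(2L − a)/(2EI) = 1288/EI
  triangular load, peak 18.4 at the fixed end: w₀L⁴/(30EI) = 14974/EI
  δ_0 = 16262/EI
Flexibility coefficient — unit upward force at 2: δ_{22} = L³/(3EI) = 651/EI.
Compatibility at 2: δ_0 − R_2·δ_{22} = 0, so R_2 = 16262/651 = 24.98 kN.

R_2 = 24.98 kN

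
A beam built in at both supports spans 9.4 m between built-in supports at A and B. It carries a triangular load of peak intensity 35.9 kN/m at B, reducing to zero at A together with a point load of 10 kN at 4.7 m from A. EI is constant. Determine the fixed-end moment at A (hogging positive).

M_A = 117.5 kN·m

Release both end moments; the primary structure is a simply-supported span AB with redundants M_A and M_B.
Simple-span end rotations at A and B under the given loads:
  at A: triangular load, peak 35.9: 7w₀L³/(360EI) = 579.8/EI
  at B: triangular load, peak 35.9: w₀L³/(45EI) = 662.6/EI
  at A: point load 10 at a = 4.7: Pab(L + b)/(6LEI) = 55.23/EI
  at B: point load 10 at a = 4.7: Pab(L + a)/(6LEI) = 55.23/EI
  θ_A0 = 635/EI,  θ_B0 = 717.8/EI
Flexibility coefficients: a unit moment at one end gives L/(3EI) there and L/(6EI) at the far end, so f₁₁ = f₂₂ = 3.133/EI and f₁₂ = f₂₁ = 1.567/EI.
Compatibility — zero rotation at each built-in end:
  3.133 M_A + 1.567 M_B = 635
  1.567 M_A + 3.133 M_B = 717.8
Solving the pair gives M_A = 117.5 kN·m and M_B = 170.4 kN·m (hogging).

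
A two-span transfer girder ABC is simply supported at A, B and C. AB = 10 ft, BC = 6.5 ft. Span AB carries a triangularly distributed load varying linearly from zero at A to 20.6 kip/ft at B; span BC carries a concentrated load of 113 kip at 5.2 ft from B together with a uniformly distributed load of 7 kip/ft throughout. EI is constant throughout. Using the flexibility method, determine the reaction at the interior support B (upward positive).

Release continuity at B by inserting a hinge; the redundant is the internal moment M_B. The primary structure is two simply-supported spans AB and BC.
End slopes at the hinge B, treating each span as simply supported:
  span AB: triangular load, peak 20.6: w₀L³/(45EI) = 457.8/EI
  span BC: point load 113 at a = 5.2: Pab(L + b)/(6LEI) = 152.8/EI
  span BC: UDL 7: wL³/(24EI) = 80.1/EI
  relative rotation θ_0 = (457.8 + 232.9)/EI = 690.7/EI
A unit hogging moment at B produces rotation L₁/(3EI) + L₂/(3EI) = 5.5/EI.
Slope continuity at B: θ_0 = M_B·5.5/EI, so M_B = 690.7/5.5 = 125.6 kip·ft (hogging).
Span AB, ΣM about A with M_B applied at B: R_B^{AB}·10 = 686.7 + 125.6, so R_B^{AB} = 81.22 kip and R_A = 103 − 81.22 = 21.78 kip.
Span BC, ΣM about C: R_B^{BC}·6.5 = 294.8 + 125.6, so R_B^{BC} = 64.67 kip and R_C = 158.5 − 64.67 = 93.83 kip.
R_B = 81.22 + 64.67 = 145.9 kip.

R_B = 145.9 kip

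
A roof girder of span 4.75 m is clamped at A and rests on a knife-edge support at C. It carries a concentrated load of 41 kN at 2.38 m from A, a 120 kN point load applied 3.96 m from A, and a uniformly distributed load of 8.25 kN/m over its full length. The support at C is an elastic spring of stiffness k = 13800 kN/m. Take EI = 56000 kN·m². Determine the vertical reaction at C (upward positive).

Choose R_C as the redundant. The primary structure is the cantilever fixed at A.
Deflection at C on the released cantilever, summing each load's contribution:
  point load 41 at a = 2.38: Pa²(3L − a)/(6EI) = 459.4/EI
  point load 120 at a = 3.96: Pa²(3L − a)/(6EI) = 3227/EI
  UDL 8.25: wL⁴/(8EI) = 525/EI
  δ_0 = 4212/EI
Flexibility coefficient — unit upward force at C: δ_{CC} = L³/(3EI) = 35.72/EI.
With EI = 56000 kN·m²: δ_0 = 0.075209 m and δ_{CC} = 0.000638 m/kN.
Compatibility — the spring shortens by R_C/k under the reaction it provides: δ_0 − R_C·δ_{CC} = R_C/k. With 1/k = 0.000072 m/kN, R_C = δ_0 / (δ_{CC} + 1/k) = 0.075209 / (0.000638 + 0.000072) = 105.9 kN.

R_C = 105.9 kN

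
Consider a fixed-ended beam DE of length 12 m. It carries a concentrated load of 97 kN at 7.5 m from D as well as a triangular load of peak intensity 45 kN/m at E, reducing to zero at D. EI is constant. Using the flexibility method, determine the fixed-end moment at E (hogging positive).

M_E = 494.5 kN·m

Take the two fixed-end moments M_D, M_E as redundants; the released structure is the simple span DE.
On the primary (simply-supported) span, the end slopes from the loading are:
  at D: point load 97 at a = 7.5: Pab(L + b)/(6LEI) = 750.2/EI
  at E: point load 97 at a = 7.5: Pab(L + a)/(6LEI) = 886.6/EI
  at D: triangular load, peak 45: 7w₀L³/(360EI) = 1512/EI
  at E: triangular load, peak 45: w₀L³/(45EI) = 1728/EI
  θ_D0 = 2262/EI,  θ_E0 = 2615/EI
Flexibility coefficients: a unit moment at one end gives L/(3EI) there and L/(6EI) at the far end, so f₁₁ = f₂₂ = 4/EI and f₁₂ = f₂₁ = 2/EI.
Compatibility — zero rotation at each built-in end:
  4 M_D + 2 M_E = 2262
  2 M_D + 4 M_E = 2615
Solving the pair gives M_D = 318.3 kN·m and M_E = 494.5 kN·m (hogging).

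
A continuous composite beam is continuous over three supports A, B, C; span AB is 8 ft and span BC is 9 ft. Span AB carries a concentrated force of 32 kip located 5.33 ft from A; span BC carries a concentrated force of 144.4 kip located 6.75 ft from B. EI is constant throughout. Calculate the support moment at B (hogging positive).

Take M_B as the redundant. Released structure: two simple spans AB and BC with a hinge at B.
End slopes at the hinge B, treating each span as simply supported:
  span AB: point load 32 at a = 5.33: Pab(L + a)/(6LEI) = 126.5/EI
  span BC: point load 144.4 at a = 6.75: Pab(L + b)/(6LEI) = 456.9/EI
  relative rotation θ_0 = (126.5 + 456.9)/EI = 583.4/EI
A unit hogging moment at B produces rotation L₁/(3EI) + L₂/(3EI) = 5.667/EI.
Slope continuity at B: θ_0 = M_B·5.667/EI, so M_B = 583.4/5.667 = 102.9 kip·ft (hogging).

M_B = 102.9 kip·ft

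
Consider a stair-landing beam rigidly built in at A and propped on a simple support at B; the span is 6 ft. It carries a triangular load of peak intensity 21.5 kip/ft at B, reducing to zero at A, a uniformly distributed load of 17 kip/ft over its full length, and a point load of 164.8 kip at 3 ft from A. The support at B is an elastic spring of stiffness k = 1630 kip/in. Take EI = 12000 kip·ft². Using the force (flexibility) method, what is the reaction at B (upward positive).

Release the roller at B. Primary structure: cantilever fixed at A.
Downward deflection at the released point B due to the loads:
  triangular load, peak 21.5 at the free end: 11w₀L⁴/(120EI) = 2554/EI
  UDL 17: wL⁴/(8EI) = 2754/EI
  point load 164.8 at a = 3: Pa²(3L − a)/(6EI) = 3708/EI
  δ_0 = 9016/EI
Tip deflection under a unit load at B: L³/(3EI) = 72/EI.
With EI = 12000 kip·ft²: δ_0 = 0.75135 ft and δ_{BB} = 0.006 ft/kip.
Compatibility — the spring shortens by R_B/k under the reaction it provides: δ_0 − R_B·δ_{BB} = R_B/k. With 1/k = 1/(1630×12) ft/kip = 0.000051 ft/kip, R_B = δ_0 / (δ_{BB} + 1/k) = 0.75135 / (0.006 + 0.000051) = 124.2 kip.

R_B = 124.2 kip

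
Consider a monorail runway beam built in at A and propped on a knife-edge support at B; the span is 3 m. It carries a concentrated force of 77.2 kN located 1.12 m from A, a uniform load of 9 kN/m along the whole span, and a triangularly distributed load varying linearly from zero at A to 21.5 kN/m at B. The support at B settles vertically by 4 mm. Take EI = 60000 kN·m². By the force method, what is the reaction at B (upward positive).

Take the reaction at B as the redundant and release it; the primary structure is a cantilever fixed at A.
Free-end deflection of the primary structure under the applied loading (downward +):
  point load 77.2 at a = 1.12: Pa²(3L − a)/(6EI) = 127.2/EI
  UDL 9: wL⁴/(8EI) = 91.12/EI
  triangular load, peak 21.5 at the free end: 11w₀L⁴/(120EI) = 159.6/EI
  δ_0 = 377.9/EI
Tip deflection under a unit load at B: L³/(3EI) = 9/EI.
With EI = 60000 kN·m²: δ_0 = 0.006299 m and δ_{BB} = 0.00015 m/kN.
Compatibility — the beam at B must follow the support down by 0.004 m: δ_0 − R_B·δ_{BB} = 0.004, so R_B = (0.006299 − 0.004)/0.00015 = 15.33 kN.

R_B = 15.33 kN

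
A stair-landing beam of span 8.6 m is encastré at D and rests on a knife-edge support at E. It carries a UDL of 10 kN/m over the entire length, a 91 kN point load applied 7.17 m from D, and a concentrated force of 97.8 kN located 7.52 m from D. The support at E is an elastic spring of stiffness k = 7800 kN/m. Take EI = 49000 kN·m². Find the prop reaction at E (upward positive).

Remove the prop at E; the released (primary) structure is a cantilever built in at D.
Free-end deflection of the primary structure under the applied loading (downward +):
  UDL 10: wL⁴/(8EI) = 6838/EI
  point load 91 at a = 7.17: Pa²(3L − a)/(6EI) = 14526/EI
  point load 97.8 at a = 7.52: Pa²(3L − a)/(6EI) = 16850/EI
  δ_0 = 38213/EI
Tip deflection under a unit load at E: L³/(3EI) = 212/EI.
With EI = 49000 kN·m²: δ_0 = 0.77987 m and δ_{EE} = 0.004327 m/kN.
Compatibility — the spring shortens by R_E/k under the reaction it provides: δ_0 − R_E·δ_{EE} = R_E/k. With 1/k = 0.000128 m/kN, R_E = δ_0 / (δ_{EE} + 1/k) = 0.77987 / (0.004327 + 0.000128) = 175 kN.

R_E = 175 kN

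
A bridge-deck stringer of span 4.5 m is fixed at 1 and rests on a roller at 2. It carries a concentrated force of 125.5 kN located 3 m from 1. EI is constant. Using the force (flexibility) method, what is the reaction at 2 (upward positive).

Choose R_2 as the redundant. The primary structure is the cantilever fixed at 1.
Downward deflection at the released point 2 due to the loads:
  point load 125.5 at a = 3: Pa²(3L − a)/(6EI) = 1977/EI
Tip deflection under a unit load at 2: L³/(3EI) = 30.38/EI.
Compatibility at 2: δ_0 − R_2·δ_{22} = 0, so R_2 = 1977/30.38 = 65.07 kN.

R_2 = 65.07 kN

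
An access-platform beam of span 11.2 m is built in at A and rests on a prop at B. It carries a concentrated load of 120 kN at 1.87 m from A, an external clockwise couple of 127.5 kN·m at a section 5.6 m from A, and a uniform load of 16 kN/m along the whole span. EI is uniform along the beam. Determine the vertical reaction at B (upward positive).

R_B = 84.75 kN

Choose R_B as the redundant. The primary structure is the cantilever fixed at A.
Downward deflection at the released point B due to the loads:
  point load 120 at a = 1.87: Pa²(3L − a)/(6EI) = 2219/EI
  clockwise couple 127.5 at a = 5.6: M₀a(2L − a)/(2EI) = 5998/EI
  UDL 16: wL⁴/(8EI) = 31470/EI
  δ_0 = 39687/EI
Tip deflection under a unit load at B: L³/(3EI) = 468.3/EI.
Compatibility at B: δ_0 − R_B·δ_{BB} = 0, so R_B = 39687/468.3 = 84.75 kN.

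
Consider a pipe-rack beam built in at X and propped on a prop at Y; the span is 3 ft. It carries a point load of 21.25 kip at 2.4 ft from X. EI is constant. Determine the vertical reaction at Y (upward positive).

Take the reaction at Y as the redundant and release it; the primary structure is a cantilever fixed at X.
Free-end deflection of the primary structure under the applied loading (downward +):
  point load 21.25 at a = 2.4: Pa²(3L − a)/(6EI) = 134.6/EI
Tip deflection under a unit load at Y: L³/(3EI) = 9/EI.
The prop prevents deflection at Y: R_Y = δ_0/δ_{YY} = 134.6/9 = 14.96 kip.

R_Y = 14.96 kip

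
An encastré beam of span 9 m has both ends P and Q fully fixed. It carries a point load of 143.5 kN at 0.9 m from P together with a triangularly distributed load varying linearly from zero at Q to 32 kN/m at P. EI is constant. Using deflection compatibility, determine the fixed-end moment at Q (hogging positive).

M_Q = 98.02 kN·m

Take the two fixed-end moments M_P, M_Q as redundants; the released structure is the simple span PQ.
Simple-span end rotations at P and Q under the given loads:
  at P: point load 143.5 at a = 0.9: Pab(L + b)/(6LEI) = 331.3/EI
  at Q: point load 143.5 at a = 0.9: Pab(L + a)/(6LEI) = 191.8/EI
  at P: triangular load, peak 32: w₀L³/(45EI) = 518.4/EI
  at Q: triangular load, peak 32: 7w₀L³/(360EI) = 453.6/EI
  θ_P0 = 849.7/EI,  θ_Q0 = 645.4/EI
Flexibility coefficients: a unit moment at one end gives L/(3EI) there and L/(6EI) at the far end, so f₁₁ = f₂₂ = 3/EI and f₁₂ = f₂₁ = 1.5/EI.
Compatibility — zero rotation at each built-in end:
  3 M_P + 1.5 M_Q = 849.7
  1.5 M_P + 3 M_Q = 645.4
Solving the pair gives M_P = 234.2 kN·m and M_Q = 98.02 kN·m (hogging).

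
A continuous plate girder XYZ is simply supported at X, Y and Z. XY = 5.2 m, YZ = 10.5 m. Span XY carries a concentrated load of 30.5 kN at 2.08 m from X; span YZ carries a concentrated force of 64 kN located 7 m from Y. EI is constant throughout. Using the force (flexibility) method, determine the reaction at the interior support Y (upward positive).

R_Y = 55.22 kN

Release continuity at Y by inserting a hinge; the redundant is the internal moment M_Y. The primary structure is two simply-supported spans XY and YZ.
Discontinuity in slope at Y on the released structure — sum the simple-span end rotations:
  span XY: point load 30.5 at a = 2.08: Pab(L + a)/(6LEI) = 46.18/EI
  span YZ: point load 64 at a = 7: Pab(L + b)/(6LEI) = 348.4/EI
  relative rotation θ_0 = (46.18 + 348.4)/EI = 394.6/EI
A unit hogging moment at Y produces rotation L₁/(3EI) + L₂/(3EI) = 5.233/EI.
Compatibility: M_Y·(L₁+L₂)/(3EI) = θ_0, giving M_Y = 75.41 kN·m (hogging).
Span XY, ΣM about X with M_Y applied at Y: R_Y^{XY}·5.2 = 63.44 + 75.41, so R_Y^{XY} = 26.7 kN and R_X = 30.5 − 26.7 = 3.799 kN.
Span YZ, ΣM about Z: R_Y^{YZ}·10.5 = 224 + 75.41, so R_Y^{YZ} = 28.51 kN and R_Z = 64 − 28.51 = 35.49 kN.
R_Y = 26.7 + 28.51 = 55.22 kN.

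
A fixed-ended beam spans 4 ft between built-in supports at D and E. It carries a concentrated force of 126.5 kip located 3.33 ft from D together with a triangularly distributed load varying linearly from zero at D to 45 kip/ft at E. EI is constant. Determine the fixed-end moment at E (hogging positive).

M_E = 94.74 kip·ft

Take the two fixed-end moments M_D, M_E as redundants; the released structure is the simple span DE.
End rotations of the released simple span under the applied load (×1/EI):
  at D: point load 126.5 at a = 3.33: Pab(L + b)/(6LEI) = 54.92/EI
  at E: point load 126.5 at a = 3.33: Pab(L + a)/(6LEI) = 86.2/EI
  at D: triangular load, peak 45: 7w₀L³/(360EI) = 56/EI
  at E: triangular load, peak 45: w₀L³/(45EI) = 64/EI
  θ_D0 = 110.9/EI,  θ_E0 = 150.2/EI
Flexibility coefficients: a unit moment at one end gives L/(3EI) there and L/(6EI) at the far end, so f₁₁ = f₂₂ = 1.333/EI and f₁₂ = f₂₁ = 0.6667/EI.
Compatibility — zero rotation at each built-in end:
  1.333 M_D + 0.6667 M_E = 110.9
  0.6667 M_D + 1.333 M_E = 150.2
Solving the pair gives M_D = 35.82 kip·ft and M_E = 94.74 kip·ft (hogging).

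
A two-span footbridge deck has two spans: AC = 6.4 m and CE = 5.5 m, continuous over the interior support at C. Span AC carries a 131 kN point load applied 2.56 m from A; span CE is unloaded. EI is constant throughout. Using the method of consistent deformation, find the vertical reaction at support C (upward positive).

Take M_C as the redundant. Released structure: two simple spans AC and CE with a hinge at C.
End slopes at the hinge C, treating each span as simply supported:
  span AC: point load 131 at a = 2.56: Pab(L + a)/(6LEI) = 300.5/EI
  relative rotation θ_0 = (300.5 + 0)/EI = 300.5/EI
A unit hogging moment at C produces rotation L₁/(3EI) + L₂/(3EI) = 3.967/EI.
Slope continuity at C: θ_0 = M_C·3.967/EI, so M_C = 300.5/3.967 = 75.75 kN·m (hogging).
Span AC, ΣM about A with M_C applied at C: R_C^{AC}·6.4 = 335.4 + 75.75, so R_C^{AC} = 64.24 kN and R_A = 131 − 64.24 = 66.76 kN.
Span CE, ΣM about E: R_C^{CE}·5.5 = 0 + 75.75, so R_C^{CE} = 13.77 kN and R_E = 0 − 13.77 = -13.77 kN.
R_C = 64.24 + 13.77 = 78.01 kN.

R_C = 78.01 kN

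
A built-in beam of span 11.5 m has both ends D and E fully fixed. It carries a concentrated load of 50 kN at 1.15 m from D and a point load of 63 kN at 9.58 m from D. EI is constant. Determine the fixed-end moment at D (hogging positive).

Take the two fixed-end moments M_D, M_E as redundants; the released structure is the simple span DE.
On the primary (simply-supported) span, the end slopes from the loading are:
  at D: point load 50 at a = 1.15: Pab(L + b)/(6LEI) = 188.5/EI
  at E: point load 50 at a = 1.15: Pab(L + a)/(6LEI) = 109.1/EI
  at D: point load 63 at a = 9.58: Pab(L + b)/(6LEI) = 225.4/EI
  at E: point load 63 at a = 9.58: Pab(L + a)/(6LEI) = 354/EI
  θ_D0 = 413.8/EI,  θ_E0 = 463.1/EI
Flexibility coefficients: a unit moment at one end gives L/(3EI) there and L/(6EI) at the far end, so f₁₁ = f₂₂ = 3.833/EI and f₁₂ = f₂₁ = 1.917/EI.
Compatibility — zero rotation at each built-in end:
  3.833 M_D + 1.917 M_E = 413.8
  1.917 M_D + 3.833 M_E = 463.1
Solving the pair gives M_D = 63.4 kN·m and M_E = 89.12 kN·m (hogging).

M_D = 63.4 kN·m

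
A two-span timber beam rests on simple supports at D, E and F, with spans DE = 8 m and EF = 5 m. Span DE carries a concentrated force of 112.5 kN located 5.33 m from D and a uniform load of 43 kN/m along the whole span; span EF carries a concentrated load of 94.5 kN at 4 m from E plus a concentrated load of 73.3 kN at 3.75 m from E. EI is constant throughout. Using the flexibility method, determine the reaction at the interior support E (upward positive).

Release continuity at E by inserting a hinge; the redundant is the internal moment M_E. The primary structure is two simply-supported spans DE and EF.
End slopes at the hinge E, treating each span as simply supported:
  span DE: point load 112.5 at a = 5.33: Pab(L + a)/(6LEI) = 444.6/EI
  span DE: UDL 43: wL³/(24EI) = 917.3/EI
  span EF: point load 94.5 at a = 4: Pab(L + b)/(6LEI) = 75.6/EI
  span EF: point load 73.3 at a = 3.75: Pab(L + b)/(6LEI) = 71.58/EI
  relative rotation θ_0 = (1362 + 147.2)/EI = 1509/EI
A unit hogging moment at E produces rotation L₁/(3EI) + L₂/(3EI) = 4.333/EI.
Slope continuity at E: θ_0 = M_E·4.333/EI, so M_E = 1509/4.333 = 348.3 kN·m (hogging).
Span DE, ΣM about D with M_E applied at E: R_E^{DE}·8 = 1976 + 348.3, so R_E^{DE} = 290.5 kN and R_D = 456.5 − 290.5 = 166 kN.
Span EF, ΣM about F: R_E^{EF}·5 = 186.1 + 348.3, so R_E^{EF} = 106.9 kN and R_F = 167.8 − 106.9 = 60.92 kN.
R_E = 290.5 + 106.9 = 397.4 kN.

R_E = 397.4 kN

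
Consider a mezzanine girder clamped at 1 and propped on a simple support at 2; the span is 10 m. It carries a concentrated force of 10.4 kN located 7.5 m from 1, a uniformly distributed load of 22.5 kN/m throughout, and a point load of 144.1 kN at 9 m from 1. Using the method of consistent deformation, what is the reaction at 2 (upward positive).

Release the roller at 2. Primary structure: cantilever fixed at 1.
Downward deflection at the released point 2 due to the loads:
  point load 10.4 at a = 7.5: Pa²(3L − a)/(6EI) = 2194/EI
  UDL 22.5: wL⁴/(8EI) = 28125/EI
  point load 144.1 at a = 9: Pa²(3L − a)/(6EI) = 40852/EI
  δ_0 = 71171/EI
Flexibility coefficient — unit upward force at 2: δ_{22} = L³/(3EI) = 333.3/EI.
Compatibility at 2: δ_0 − R_2·δ_{22} = 0, so R_2 = 71171/333.3 = 213.5 kN.

R_2 = 213.5 kN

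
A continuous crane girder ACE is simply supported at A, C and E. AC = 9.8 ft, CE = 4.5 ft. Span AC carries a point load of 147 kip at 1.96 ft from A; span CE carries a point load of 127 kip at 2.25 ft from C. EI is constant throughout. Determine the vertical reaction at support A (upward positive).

R_A = 104.5 kip

Insert a hinge at C; M_C is the redundant, and each span becomes simply supported.
Rotations at C on the released spans (each span's end-slope, ×1/EI):
  span AC: point load 147 at a = 1.96: Pab(L + a)/(6LEI) = 451.8/EI
  span CE: point load 127 at a = 2.25: Pab(L + b)/(6LEI) = 160.7/EI
  relative rotation θ_0 = (451.8 + 160.7)/EI = 612.5/EI
A unit hogging moment at C produces rotation L₁/(3EI) + L₂/(3EI) = 4.767/EI.
Slope continuity at C: θ_0 = M_C·4.767/EI, so M_C = 612.5/4.767 = 128.5 kip·ft (hogging).
Span AC, ΣM about A with M_C applied at C: R_C^{AC}·9.8 = 288.1 + 128.5, so R_C^{AC} = 42.51 kip and R_A = 147 − 42.51 = 104.5 kip.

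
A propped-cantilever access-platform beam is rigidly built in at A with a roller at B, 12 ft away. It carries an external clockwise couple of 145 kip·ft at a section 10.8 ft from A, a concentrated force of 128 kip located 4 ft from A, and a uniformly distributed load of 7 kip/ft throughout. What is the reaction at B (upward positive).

Release the roller at B. Primary structure: cantilever fixed at A.
Primary-structure tip deflection at B by superposition:
  clockwise couple 145 at a = 10.8: M₀a(2L − a)/(2EI) = 10336/EI
  point load 128 at a = 4: Pa²(3L − a)/(6EI) = 10923/EI
  UDL 7: wL⁴/(8EI) = 18144/EI
  δ_0 = 39402/EI
Flexibility coefficient — unit upward force at B: δ_{BB} = L³/(3EI) = 576/EI.
Compatibility at B: δ_0 − R_B·δ_{BB} = 0, so R_B = 39402/576 = 68.41 kip.

R_B = 68.41 kip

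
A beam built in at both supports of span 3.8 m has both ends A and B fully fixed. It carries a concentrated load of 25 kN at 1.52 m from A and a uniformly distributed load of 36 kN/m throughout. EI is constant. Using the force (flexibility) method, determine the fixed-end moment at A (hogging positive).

Take the two fixed-end moments M_A, M_B as redundants; the released structure is the simple span AB.
End rotations of the released simple span under the applied load (×1/EI):
  at A: point load 25 at a = 1.52: Pab(L + b)/(6LEI) = 23.1/EI
  at B: point load 25 at a = 1.52: Pab(L + a)/(6LEI) = 20.22/EI
  at A: UDL 36: wL³/(24EI) = 82.31/EI
  at B: UDL 36: wL³/(24EI) = 82.31/EI
  θ_A0 = 105.4/EI,  θ_B0 = 102.5/EI
Flexibility coefficients: a unit moment at one end gives L/(3EI) there and L/(6EI) at the far end, so f₁₁ = f₂₂ = 1.267/EI and f₁₂ = f₂₁ = 0.6333/EI.
Compatibility — zero rotation at each built-in end:
  1.267 M_A + 0.6333 M_B = 105.4
  0.6333 M_A + 1.267 M_B = 102.5
Solving the pair gives M_A = 57 kN·m and M_B = 52.44 kN·m (hogging).

M_A = 57 kN·m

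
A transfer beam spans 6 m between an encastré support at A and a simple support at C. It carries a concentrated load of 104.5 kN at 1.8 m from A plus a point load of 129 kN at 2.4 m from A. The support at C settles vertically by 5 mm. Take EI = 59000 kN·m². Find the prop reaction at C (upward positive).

Release the roller at C. Primary structure: cantilever fixed at A.
Downward deflection at the released point C due to the loads:
  point load 104.5 at a = 1.8: Pa²(3L − a)/(6EI) = 914.2/EI
  point load 129 at a = 2.4: Pa²(3L − a)/(6EI) = 1932/EI
  δ_0 = 2846/EI
Tip deflection under a unit load at C: L³/(3EI) = 72/EI.
With EI = 59000 kN·m²: δ_0 = 0.048238 m and δ_{CC} = 0.00122 m/kN.
Compatibility — the beam at C must follow the support down by 0.005 m: δ_0 − R_C·δ_{CC} = 0.005, so R_C = (0.048238 − 0.005)/0.00122 = 35.43 kN.

R_C = 35.43 kN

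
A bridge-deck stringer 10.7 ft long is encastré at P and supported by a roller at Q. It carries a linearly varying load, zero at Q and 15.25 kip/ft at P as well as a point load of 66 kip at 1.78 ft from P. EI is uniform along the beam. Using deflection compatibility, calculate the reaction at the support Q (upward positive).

Remove the prop at Q; the released (primary) structure is a cantilever built in at P.
Deflection at Q on the released cantilever, summing each load's contribution:
  triangular load, peak 15.25 at the fixed end: w₀L⁴/(30EI) = 6663/EI
  point load 66 at a = 1.78: Pa²(3L − a)/(6EI) = 1057/EI
  δ_0 = 7720/EI
Flexibility coefficient — unit upward force at Q: δ_{QQ} = L³/(3EI) = 408.3/EI.
Compatibility at Q: δ_0 − R_Q·δ_{QQ} = 0, so R_Q = 7720/408.3 = 18.91 kip.

R_Q = 18.91 kip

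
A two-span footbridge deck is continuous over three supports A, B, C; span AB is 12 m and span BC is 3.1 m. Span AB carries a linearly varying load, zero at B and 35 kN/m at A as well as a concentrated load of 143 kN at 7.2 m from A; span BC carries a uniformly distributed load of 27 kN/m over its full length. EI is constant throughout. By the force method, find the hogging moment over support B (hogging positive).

M_B = 502.1 kN·m

Take M_B as the redundant. Released structure: two simple spans AB and BC with a hinge at B.
Discontinuity in slope at B on the released structure — sum the simple-span end rotations:
  span AB: triangular load, peak 35: 7w₀L³/(360EI) = 1176/EI
  span AB: point load 143 at a = 7.2: Pab(L + a)/(6LEI) = 1318/EI
  span BC: UDL 27: wL³/(24EI) = 33.51/EI
  relative rotation θ_0 = (2494 + 33.51)/EI = 2527/EI
A unit hogging moment at B produces rotation L₁/(3EI) + L₂/(3EI) = 5.033/EI.
Slope continuity at B: θ_0 = M_B·5.033/EI, so M_B = 2527/5.033 = 502.1 kN·m (hogging).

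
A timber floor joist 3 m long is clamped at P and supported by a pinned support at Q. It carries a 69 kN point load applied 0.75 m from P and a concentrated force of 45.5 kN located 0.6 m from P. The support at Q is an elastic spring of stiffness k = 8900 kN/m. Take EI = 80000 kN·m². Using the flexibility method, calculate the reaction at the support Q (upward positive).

R_Q = 4.241 kN

Take the reaction at Q as the redundant and release it; the primary structure is a cantilever fixed at P.
Deflection at Q on the released cantilever, summing each load's contribution:
  point load 69 at a = 0.75: Pa²(3L − a)/(6EI) = 53.37/EI
  point load 45.5 at a = 0.6: Pa²(3L − a)/(6EI) = 22.93/EI
  δ_0 = 76.3/EI
Flexibility coefficient — unit upward force at Q: δ_{QQ} = L³/(3EI) = 9/EI.
With EI = 80000 kN·m²: δ_0 = 0.000954 m and δ_{QQ} = 0.000112 m/kN.
Compatibility — the spring shortens by R_Q/k under the reaction it provides: δ_0 − R_Q·δ_{QQ} = R_Q/k. With 1/k = 0.000112 m/kN, R_Q = δ_0 / (δ_{QQ} + 1/k) = 0.000954 / (0.000112 + 0.000112) = 4.241 kN.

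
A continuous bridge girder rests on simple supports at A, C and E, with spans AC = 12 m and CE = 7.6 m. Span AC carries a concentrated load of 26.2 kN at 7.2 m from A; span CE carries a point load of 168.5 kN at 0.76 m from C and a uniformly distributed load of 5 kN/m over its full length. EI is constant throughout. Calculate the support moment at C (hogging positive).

M_C = 93.41 kN·m

Insert a hinge at C; M_C is the redundant, and each span becomes simply supported.
Discontinuity in slope at C on the released structure — sum the simple-span end rotations:
  span AC: point load 26.2 at a = 7.2: Pab(L + a)/(6LEI) = 241.5/EI
  span CE: point load 168.5 at a = 0.76: Pab(L + b)/(6LEI) = 277.4/EI
  span CE: UDL 5: wL³/(24EI) = 91.45/EI
  relative rotation θ_0 = (241.5 + 368.8)/EI = 610.3/EI
A unit hogging moment at C produces rotation L₁/(3EI) + L₂/(3EI) = 6.533/EI.
Slope continuity at C: θ_0 = M_C·6.533/EI, so M_C = 610.3/6.533 = 93.41 kN·m (hogging).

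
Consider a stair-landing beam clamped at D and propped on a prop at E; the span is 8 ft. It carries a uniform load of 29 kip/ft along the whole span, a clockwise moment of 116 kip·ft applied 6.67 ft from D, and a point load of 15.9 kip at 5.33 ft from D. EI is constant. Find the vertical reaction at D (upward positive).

R_D = 131.5 kip

Remove the prop at E; the released (primary) structure is a cantilever built in at D.
Downward deflection at the released point E due to the loads:
  UDL 29: wL⁴/(8EI) = 14848/EI
  clockwise couple 116 at a = 6.67: M₀a(2L − a)/(2EI) = 3609/EI
  point load 15.9 at a = 5.33: Pa²(3L − a)/(6EI) = 1406/EI
  δ_0 = 19863/EI
Flexibility coefficient — unit upward force at E: δ_{EE} = L³/(3EI) = 170.7/EI.
The prop prevents deflection at E: R_E = δ_0/δ_{EE} = 19863/170.7 = 116.4 kip.
Vertical equilibrium: R_D = ΣP − R_E = 247.9 − 116.4 = 131.5 kip.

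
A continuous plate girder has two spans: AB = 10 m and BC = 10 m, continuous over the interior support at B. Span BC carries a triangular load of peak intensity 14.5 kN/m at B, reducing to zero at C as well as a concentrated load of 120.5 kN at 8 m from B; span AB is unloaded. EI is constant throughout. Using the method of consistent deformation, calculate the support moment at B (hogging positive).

Take M_B as the redundant. Released structure: two simple spans AB and BC with a hinge at B.
Discontinuity in slope at B on the released structure — sum the simple-span end rotations:
  span BC: triangular load, peak 14.5: w₀L³/(45EI) = 322.2/EI
  span BC: point load 120.5 at a = 8: Pab(L + b)/(6LEI) = 385.6/EI
  relative rotation θ_0 = (0 + 707.8)/EI = 707.8/EI
A unit hogging moment at B produces rotation L₁/(3EI) + L₂/(3EI) = 6.667/EI.
Slope continuity at B: θ_0 = M_B·6.667/EI, so M_B = 707.8/6.667 = 106.2 kN·m (hogging).

M_B = 106.2 kN·m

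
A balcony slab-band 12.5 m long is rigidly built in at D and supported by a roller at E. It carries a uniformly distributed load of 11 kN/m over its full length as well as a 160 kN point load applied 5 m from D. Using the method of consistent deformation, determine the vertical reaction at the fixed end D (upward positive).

Remove the prop at E; the released (primary) structure is a cantilever built in at D.
Downward deflection at the released point E due to the loads:
  UDL 11: wL⁴/(8EI) = 33569/EI
  point load 160 at a = 5: Pa²(3L − a)/(6EI) = 21667/EI
  δ_0 = 55236/EI
Flexibility coefficient — unit upward force at E: δ_{EE} = L³/(3EI) = 651/EI.
The prop prevents deflection at E: R_E = δ_0/δ_{EE} = 55236/651 = 84.84 kN.
Vertical equilibrium: R_D = ΣP − R_E = 297.5 − 84.84 = 212.7 kN.

R_D = 212.7 kN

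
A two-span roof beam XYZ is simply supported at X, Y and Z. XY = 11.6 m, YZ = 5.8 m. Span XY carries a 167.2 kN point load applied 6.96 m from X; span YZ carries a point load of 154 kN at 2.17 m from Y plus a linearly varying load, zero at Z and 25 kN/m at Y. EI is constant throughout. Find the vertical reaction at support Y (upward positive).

Insert a hinge at Y; M_Y is the redundant, and each span becomes simply supported.
End slopes at the hinge Y, treating each span as simply supported:
  span XY: point load 167.2 at a = 6.96: Pab(L + a)/(6LEI) = 1440/EI
  span YZ: point load 154 at a = 2.17: Pab(L + b)/(6LEI) = 328.7/EI
  span YZ: triangular load, peak 25: w₀L³/(45EI) = 108.4/EI
  relative rotation θ_0 = (1440 + 437.1)/EI = 1877/EI
A unit hogging moment at Y produces rotation L₁/(3EI) + L₂/(3EI) = 5.8/EI.
Slope continuity at Y: θ_0 = M_Y·5.8/EI, so M_Y = 1877/5.8 = 323.6 kN·m (hogging).
Span XY, ΣM about X with M_Y applied at Y: R_Y^{XY}·11.6 = 1164 + 323.6, so R_Y^{XY} = 128.2 kN and R_X = 167.2 − 128.2 = 38.98 kN.
Span YZ, ΣM about Z: R_Y^{YZ}·5.8 = 839.4 + 323.6, so R_Y^{YZ} = 200.5 kN and R_Z = 226.5 − 200.5 = 25.99 kN.
R_Y = 128.2 + 200.5 = 328.7 kN.

R_Y = 328.7 kN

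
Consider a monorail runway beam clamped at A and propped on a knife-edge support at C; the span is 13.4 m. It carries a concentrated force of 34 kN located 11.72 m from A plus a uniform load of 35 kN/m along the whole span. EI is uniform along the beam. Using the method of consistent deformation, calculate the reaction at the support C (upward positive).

R_C = 203.5 kN

Remove the prop at C; the released (primary) structure is a cantilever built in at A.
Free-end deflection of the primary structure under the applied loading (downward +):
  point load 34 at a = 11.72: Pa²(3L − a)/(6EI) = 22168/EI
  UDL 35: wL⁴/(8EI) = 141058/EI
  δ_0 = 163226/EI
Tip deflection under a unit load at C: L³/(3EI) = 802/EI.
Compatibility at C: δ_0 − R_C·δ_{CC} = 0, so R_C = 163226/802 = 203.5 kN.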